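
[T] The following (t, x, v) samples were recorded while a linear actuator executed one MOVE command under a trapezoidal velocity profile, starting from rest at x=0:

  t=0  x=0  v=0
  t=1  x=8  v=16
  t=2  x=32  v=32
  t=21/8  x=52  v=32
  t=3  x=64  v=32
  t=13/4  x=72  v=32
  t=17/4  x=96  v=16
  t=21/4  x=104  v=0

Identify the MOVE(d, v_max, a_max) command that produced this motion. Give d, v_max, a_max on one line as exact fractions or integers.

d=104 v_max=32 a_max=16

final state: t=21/4, x=104, v=0 → d = 104
a_max = (16−0)/(1−0) = 16
max v = 32 over t∈[2,13/4] → v_max = 32
check: 32·(2+5/4) = 104 ✓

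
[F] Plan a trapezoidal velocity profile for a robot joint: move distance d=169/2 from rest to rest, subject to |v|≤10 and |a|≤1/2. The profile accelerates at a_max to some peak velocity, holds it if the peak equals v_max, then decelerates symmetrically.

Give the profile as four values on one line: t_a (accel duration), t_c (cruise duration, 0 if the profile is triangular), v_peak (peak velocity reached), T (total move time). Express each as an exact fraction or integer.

(v_max)²/a_max = 10²/(1/2) = 200
169/2 < 200 → triangular
v_peak = √(169/2·1/2) = √(169/4) = 13/2
t_a = (13/2)/(1/2) = 13; t_c = 0
T = 2·13 = 26

t_a=13 t_c=0 v_peak=13/2 T=26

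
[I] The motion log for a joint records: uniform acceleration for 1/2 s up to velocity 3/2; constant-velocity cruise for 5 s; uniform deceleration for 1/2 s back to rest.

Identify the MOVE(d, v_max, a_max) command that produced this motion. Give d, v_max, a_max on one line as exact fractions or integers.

d=33/4 v_max=3/2 a_max=3

a_max = (3/2)/(1/2) = 3
d_a = ½·3/2·1/2 = 3/8; d_c = 3/2·5 = 15/2
d = 2·3/8 + 15/2 = 33/4
t_c = 5 > 0 ⇒ limit active, v_max = 3/2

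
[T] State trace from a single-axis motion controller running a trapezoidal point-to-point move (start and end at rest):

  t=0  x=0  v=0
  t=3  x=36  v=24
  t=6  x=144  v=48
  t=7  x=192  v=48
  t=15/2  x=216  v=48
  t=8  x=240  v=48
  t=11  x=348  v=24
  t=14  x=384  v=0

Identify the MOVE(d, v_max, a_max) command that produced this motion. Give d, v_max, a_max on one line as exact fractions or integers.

final state: t=14, x=384, v=0 → d = 384
a_max = (24−0)/(3−0) = 8
max v = 48 over t∈[6,8] → v_max = 48
check: 48·(6+2) = 384 ✓

d=384 v_max=48 a_max=8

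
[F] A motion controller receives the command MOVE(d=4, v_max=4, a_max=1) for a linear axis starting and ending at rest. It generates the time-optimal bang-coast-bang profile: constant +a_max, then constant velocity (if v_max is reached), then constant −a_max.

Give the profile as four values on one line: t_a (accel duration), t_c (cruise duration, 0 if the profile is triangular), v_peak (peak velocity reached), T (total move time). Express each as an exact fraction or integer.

vₘ²/aₘ = 4²/1 = 16
4 < 16 so t_c = 0
v_peak = √(4·1) = √4 = 2
t_a = 2/1 = 2; t_c = 0
T = 2·2 = 4

t_a=2 t_c=0 v_peak=2 T=4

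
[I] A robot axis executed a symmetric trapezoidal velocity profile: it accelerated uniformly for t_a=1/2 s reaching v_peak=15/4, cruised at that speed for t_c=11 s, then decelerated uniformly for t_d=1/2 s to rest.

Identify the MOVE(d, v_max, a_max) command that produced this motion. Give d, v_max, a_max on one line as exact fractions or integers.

a_max = (15/4)/(1/2) = 15/2
d_a = ½·15/4·1/2 = 15/16; d_c = 15/4·11 = 165/4
d = 2·15/16 + 165/4 = 345/8
t_c = 11 > 0 so v_max = 15/4

d=345/8 v_max=15/4 a_max=15/2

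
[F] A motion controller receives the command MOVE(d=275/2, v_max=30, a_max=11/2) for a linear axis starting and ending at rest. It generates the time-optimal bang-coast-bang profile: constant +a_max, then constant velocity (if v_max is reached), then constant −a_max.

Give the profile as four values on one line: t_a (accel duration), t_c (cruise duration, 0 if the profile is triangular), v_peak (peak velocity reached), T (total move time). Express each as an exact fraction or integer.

v_max²/a_max = 30²/(11/2) = 1800/11
275/2 < 1800/11 ⇒ no cruise
v_peak = √(275/2·11/2) = √(3025/4) = 55/2
t_a = (55/2)/(11/2) = 5; t_c = 0
T = 2·5 = 10

t_a=5 t_c=0 v_peak=55/2 T=10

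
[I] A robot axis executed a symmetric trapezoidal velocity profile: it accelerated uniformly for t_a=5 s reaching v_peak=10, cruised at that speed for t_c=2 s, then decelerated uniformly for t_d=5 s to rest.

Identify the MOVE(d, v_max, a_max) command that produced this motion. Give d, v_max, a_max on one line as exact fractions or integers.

d=70 v_max=10 a_max=2

a_max = 10/5 = 2
d_a = ½·10·5 = 25; d_c = 10·2 = 20
d = 2·25 + 20 = 70
t_c = 2 > 0 → v_max = v_peak = 10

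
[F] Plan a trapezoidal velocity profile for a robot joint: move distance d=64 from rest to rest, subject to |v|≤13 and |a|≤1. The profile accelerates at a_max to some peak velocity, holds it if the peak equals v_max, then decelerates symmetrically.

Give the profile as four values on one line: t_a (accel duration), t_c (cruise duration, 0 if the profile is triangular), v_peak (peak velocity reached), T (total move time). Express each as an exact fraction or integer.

(v_max)²/a_max = 13²/1 = 169
64 < 169 ⇒ no cruise
v_peak = √(64·1) = √64 = 8
t_a = 8/1 = 8; t_c = 0
T = 2·8 = 16

t_a=8 t_c=0 v_peak=8 T=16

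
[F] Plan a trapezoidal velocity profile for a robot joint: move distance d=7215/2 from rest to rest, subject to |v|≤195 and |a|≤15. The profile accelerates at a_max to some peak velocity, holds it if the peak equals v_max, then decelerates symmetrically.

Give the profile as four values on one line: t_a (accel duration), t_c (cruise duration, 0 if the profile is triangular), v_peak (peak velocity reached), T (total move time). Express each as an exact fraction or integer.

t_a=13 t_c=11/2 v_peak=195 T=63/2

vₘ²/aₘ = 195²/15 = 2535
7215/2 ≥ 2535 → trapezoidal
t_a = 195/15 = 13; v_peak = 195
d_cruise = 7215/2 − 2535 = 2145/2; t_c = (2145/2)/195 = 11/2
T = 2·13 + 11/2 = 63/2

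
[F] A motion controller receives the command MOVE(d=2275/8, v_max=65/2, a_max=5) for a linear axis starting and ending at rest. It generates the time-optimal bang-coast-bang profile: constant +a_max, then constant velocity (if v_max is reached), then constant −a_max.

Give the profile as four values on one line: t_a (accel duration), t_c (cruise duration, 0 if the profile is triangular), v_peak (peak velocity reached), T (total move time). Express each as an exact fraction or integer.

t_a=13/2 t_c=9/4 v_peak=65/2 T=61/4

vₘ²/aₘ = (65/2)²/5 = 845/4
2275/8 ≥ 845/4 ⇒ cruise phase
t_a = (65/2)/5 = 13/2; v_peak = 65/2
d_cruise = 2275/8 − 845/4 = 585/8; t_c = (585/8)/(65/2) = 9/4
T = 2·13/2 + 9/4 = 61/4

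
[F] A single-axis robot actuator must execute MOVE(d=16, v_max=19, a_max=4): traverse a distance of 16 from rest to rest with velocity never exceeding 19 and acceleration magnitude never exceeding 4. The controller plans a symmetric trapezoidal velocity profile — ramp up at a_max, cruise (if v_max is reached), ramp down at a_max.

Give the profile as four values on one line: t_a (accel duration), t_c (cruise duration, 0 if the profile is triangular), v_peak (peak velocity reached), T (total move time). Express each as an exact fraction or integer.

(v_max)²/a_max = 19²/4 = 361/4
16 < 361/4 so t_c = 0
v_peak = √(16·4) = √64 = 8
t_a = 8/4 = 2; t_c = 0
T = 2·2 = 4

t_a=2 t_c=0 v_peak=8 T=4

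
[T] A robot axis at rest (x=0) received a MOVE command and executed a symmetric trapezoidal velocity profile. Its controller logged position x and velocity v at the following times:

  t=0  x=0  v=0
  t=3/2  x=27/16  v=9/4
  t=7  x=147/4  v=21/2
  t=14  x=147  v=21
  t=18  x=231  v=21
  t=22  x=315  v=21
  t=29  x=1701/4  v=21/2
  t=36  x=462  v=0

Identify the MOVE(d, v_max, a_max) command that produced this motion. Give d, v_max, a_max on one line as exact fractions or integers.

d=462 v_max=21 a_max=3/2

final state: t=36, x=462, v=0 → d = 462
a_max = (9/4−0)/(3/2−0) = 3/2
max v = 21 over t∈[14,22] → v_max = 21
check: 21·(14+8) = 462 ✓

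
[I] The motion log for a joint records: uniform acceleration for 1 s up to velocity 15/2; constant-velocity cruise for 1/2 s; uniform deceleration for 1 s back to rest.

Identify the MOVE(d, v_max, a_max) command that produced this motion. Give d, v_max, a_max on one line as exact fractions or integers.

d=45/4 v_max=15/2 a_max=15/2

a_max = (15/2)/1 = 15/2
d_a = ½·15/2·1 = 15/4; d_c = 15/2·1/2 = 15/4
d = 2·15/4 + 15/4 = 45/4
t_c = 1/2 > 0 ⇒ limit active, v_max = 15/2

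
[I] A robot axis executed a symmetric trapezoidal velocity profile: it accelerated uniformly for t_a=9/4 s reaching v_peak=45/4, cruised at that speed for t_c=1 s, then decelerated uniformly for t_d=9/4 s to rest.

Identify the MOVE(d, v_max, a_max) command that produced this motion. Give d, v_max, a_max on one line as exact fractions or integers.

a_max = (45/4)/(9/4) = 5
d_a = ½·45/4·9/4 = 405/32; d_c = 45/4·1 = 45/4
d = 2·405/32 + 45/4 = 585/16
t_c = 1 > 0 → v_max = v_peak = 45/4

d=585/16 v_max=45/4 a_max=5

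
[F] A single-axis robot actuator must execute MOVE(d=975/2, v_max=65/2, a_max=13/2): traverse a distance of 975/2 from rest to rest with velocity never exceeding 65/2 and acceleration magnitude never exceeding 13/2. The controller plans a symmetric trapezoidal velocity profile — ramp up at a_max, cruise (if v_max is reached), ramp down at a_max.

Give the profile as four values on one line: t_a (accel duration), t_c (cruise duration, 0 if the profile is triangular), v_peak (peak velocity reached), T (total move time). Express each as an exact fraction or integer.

v_max²/a_max = (65/2)²/(13/2) = 325/2
975/2 ≥ 325/2 ⇒ cruise phase
t_a = (65/2)/(13/2) = 5; v_peak = 65/2
d_cruise = 975/2 − 325/2 = 325; t_c = 325/(65/2) = 10
T = 2·5 + 10 = 20

t_a=5 t_c=10 v_peak=65/2 T=20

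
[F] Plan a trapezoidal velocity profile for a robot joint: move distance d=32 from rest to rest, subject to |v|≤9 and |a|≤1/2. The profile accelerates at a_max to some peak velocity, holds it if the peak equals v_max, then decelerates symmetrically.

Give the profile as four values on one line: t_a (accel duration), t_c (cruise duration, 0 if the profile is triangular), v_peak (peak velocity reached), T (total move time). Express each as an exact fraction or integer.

v_max²/a_max = 9²/(1/2) = 162
32 < 162 so t_c = 0
v_peak = √(32·1/2) = √16 = 4
t_a = 4/(1/2) = 8; t_c = 0
T = 2·8 = 16

t_a=8 t_c=0 v_peak=4 T=16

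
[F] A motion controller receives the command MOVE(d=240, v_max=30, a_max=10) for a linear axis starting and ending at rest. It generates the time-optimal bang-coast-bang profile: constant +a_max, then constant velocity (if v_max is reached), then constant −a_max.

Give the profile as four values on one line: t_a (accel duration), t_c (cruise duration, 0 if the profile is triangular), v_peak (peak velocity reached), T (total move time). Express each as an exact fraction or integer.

t_a=3 t_c=5 v_peak=30 T=11

vₘ²/aₘ = 30²/10 = 90
240 ≥ 90 ⇒ cruise phase
t_a = 30/10 = 3; v_peak = 30
d_cruise = 240 − 90 = 150; t_c = 150/30 = 5
T = 2·3 + 5 = 11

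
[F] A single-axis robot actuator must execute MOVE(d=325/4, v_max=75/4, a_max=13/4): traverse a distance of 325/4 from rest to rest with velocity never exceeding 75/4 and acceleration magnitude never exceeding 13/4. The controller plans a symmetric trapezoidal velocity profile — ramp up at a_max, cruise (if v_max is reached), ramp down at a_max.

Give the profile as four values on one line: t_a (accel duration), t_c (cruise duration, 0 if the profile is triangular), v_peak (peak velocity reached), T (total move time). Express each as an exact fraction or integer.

v_max²/a_max = (75/4)²/(13/4) = 5625/52
325/4 < 5625/52 ⇒ no cruise
v_peak = √(325/4·13/4) = √(4225/16) = 65/4
t_a = (65/4)/(13/4) = 5; t_c = 0
T = 2·5 = 10

t_a=5 t_c=0 v_peak=65/4 T=10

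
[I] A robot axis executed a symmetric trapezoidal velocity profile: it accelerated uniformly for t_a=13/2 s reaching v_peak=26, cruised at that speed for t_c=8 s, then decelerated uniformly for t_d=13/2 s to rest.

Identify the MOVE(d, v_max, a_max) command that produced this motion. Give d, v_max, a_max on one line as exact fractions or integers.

a_max = 26/(13/2) = 4
d_a = ½·26·13/2 = 169/2; d_c = 26·8 = 208
d = 2·169/2 + 208 = 377
t_c = 8 > 0 ⇒ limit active, v_max = 26

d=377 v_max=26 a_max=4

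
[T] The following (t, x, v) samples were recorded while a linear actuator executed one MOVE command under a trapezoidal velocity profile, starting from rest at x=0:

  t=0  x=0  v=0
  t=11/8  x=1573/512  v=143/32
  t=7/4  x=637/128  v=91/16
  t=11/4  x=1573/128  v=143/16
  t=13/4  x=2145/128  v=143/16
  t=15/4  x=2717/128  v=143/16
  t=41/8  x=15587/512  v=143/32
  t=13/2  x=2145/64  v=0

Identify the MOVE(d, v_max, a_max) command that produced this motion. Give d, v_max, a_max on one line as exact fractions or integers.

d=2145/64 v_max=143/16 a_max=13/4

final state: t=13/2, x=2145/64, v=0 → d = 2145/64
a_max = (143/32−0)/(11/8−0) = 13/4
max v = 143/16 over t∈[11/4,15/4] → v_max = 143/16
check: 143/16·(11/4+1) = 2145/64 ✓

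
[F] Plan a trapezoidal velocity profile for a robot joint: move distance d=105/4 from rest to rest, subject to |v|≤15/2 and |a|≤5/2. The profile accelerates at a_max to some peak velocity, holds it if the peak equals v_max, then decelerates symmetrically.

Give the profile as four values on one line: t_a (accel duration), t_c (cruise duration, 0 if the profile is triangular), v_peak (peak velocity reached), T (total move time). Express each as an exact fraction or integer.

t_a=3 t_c=1/2 v_peak=15/2 T=13/2

vₘ²/aₘ = (15/2)²/(5/2) = 45/2
105/4 ≥ 45/2 → trapezoidal
t_a = (15/2)/(5/2) = 3; v_peak = 15/2
d_cruise = 105/4 − 45/2 = 15/4; t_c = (15/4)/(15/2) = 1/2
T = 2·3 + 1/2 = 13/2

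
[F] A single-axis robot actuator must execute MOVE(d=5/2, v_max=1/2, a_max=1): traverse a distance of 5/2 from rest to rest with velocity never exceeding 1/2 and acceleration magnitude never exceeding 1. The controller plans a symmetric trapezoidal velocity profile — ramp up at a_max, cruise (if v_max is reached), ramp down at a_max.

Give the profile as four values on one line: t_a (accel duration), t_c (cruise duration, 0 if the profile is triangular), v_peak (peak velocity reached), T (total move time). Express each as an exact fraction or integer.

v_max²/a_max = (1/2)²/1 = 1/4
5/2 ≥ 1/4 → trapezoidal
t_a = (1/2)/1 = 1/2; v_peak = 1/2
d_cruise = 5/2 − 1/4 = 9/4; t_c = (9/4)/(1/2) = 9/2
T = 2·1/2 + 9/2 = 11/2

t_a=1/2 t_c=9/2 v_peak=1/2 T=11/2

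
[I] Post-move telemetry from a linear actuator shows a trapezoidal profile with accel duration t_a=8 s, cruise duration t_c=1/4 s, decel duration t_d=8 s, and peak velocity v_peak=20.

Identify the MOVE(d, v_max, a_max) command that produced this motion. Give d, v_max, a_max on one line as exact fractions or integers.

a_max = 20/8 = 5/2
d_a = ½·20·8 = 80; d_c = 20·1/4 = 5
d = 2·80 + 5 = 165
t_c = 1/4 > 0 so v_max = 20

d=165 v_max=20 a_max=5/2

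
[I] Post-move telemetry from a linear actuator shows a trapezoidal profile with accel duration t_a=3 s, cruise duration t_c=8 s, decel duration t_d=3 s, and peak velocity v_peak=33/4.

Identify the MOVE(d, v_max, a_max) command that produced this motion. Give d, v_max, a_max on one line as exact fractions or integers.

a_max = (33/4)/3 = 11/4
d_a = ½·33/4·3 = 99/8; d_c = 33/4·8 = 66
d = 2·99/8 + 66 = 363/4
t_c = 8 > 0 → v_max = v_peak = 33/4

d=363/4 v_max=33/4 a_max=11/4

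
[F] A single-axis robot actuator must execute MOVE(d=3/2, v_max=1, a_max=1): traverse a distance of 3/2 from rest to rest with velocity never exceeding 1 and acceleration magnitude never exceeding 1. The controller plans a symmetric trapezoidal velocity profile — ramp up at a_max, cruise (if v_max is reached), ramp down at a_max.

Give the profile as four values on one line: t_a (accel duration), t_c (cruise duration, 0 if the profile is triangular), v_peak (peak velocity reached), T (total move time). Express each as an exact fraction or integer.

t_a=1 t_c=1/2 v_peak=1 T=5/2

(v_max)²/a_max = 1²/1 = 1
3/2 ≥ 1 so v_max reached
t_a = 1/1 = 1; v_peak = 1
d_cruise = 3/2 − 1 = 1/2; t_c = (1/2)/1 = 1/2
T = 2·1 + 1/2 = 5/2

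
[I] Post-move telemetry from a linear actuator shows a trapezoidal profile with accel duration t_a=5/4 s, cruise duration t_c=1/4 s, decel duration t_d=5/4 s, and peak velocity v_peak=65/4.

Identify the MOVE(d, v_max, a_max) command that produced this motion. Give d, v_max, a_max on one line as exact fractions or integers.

a_max = (65/4)/(5/4) = 13
d_a = ½·65/4·5/4 = 325/32; d_c = 65/4·1/4 = 65/16
d = 2·325/32 + 65/16 = 195/8
t_c = 1/4 > 0 so v_max = 65/4

d=195/8 v_max=65/4 a_max=13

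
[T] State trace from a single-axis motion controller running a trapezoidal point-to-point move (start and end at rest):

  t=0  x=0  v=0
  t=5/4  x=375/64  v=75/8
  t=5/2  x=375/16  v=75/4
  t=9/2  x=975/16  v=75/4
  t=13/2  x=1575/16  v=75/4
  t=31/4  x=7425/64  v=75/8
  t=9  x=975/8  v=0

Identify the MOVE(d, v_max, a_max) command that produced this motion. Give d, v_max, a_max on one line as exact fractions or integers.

final state: t=9, x=975/8, v=0 → d = 975/8
a_max = (75/8−0)/(5/4−0) = 15/2
max v = 75/4 over t∈[5/2,13/2] → v_max = 75/4
check: 75/4·(5/2+4) = 975/8 ✓

d=975/8 v_max=75/4 a_max=15/2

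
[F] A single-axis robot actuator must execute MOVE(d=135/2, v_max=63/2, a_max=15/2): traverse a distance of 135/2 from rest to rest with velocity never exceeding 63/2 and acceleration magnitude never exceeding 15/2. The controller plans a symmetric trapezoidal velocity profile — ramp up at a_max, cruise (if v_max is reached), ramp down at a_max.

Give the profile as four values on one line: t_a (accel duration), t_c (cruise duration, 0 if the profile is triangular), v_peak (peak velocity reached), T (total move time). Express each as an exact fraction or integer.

vₘ²/aₘ = (63/2)²/(15/2) = 1323/10
135/2 < 1323/10 ⇒ no cruise
v_peak = √(135/2·15/2) = √(2025/4) = 45/2
t_a = (45/2)/(15/2) = 3; t_c = 0
T = 2·3 = 6

t_a=3 t_c=0 v_peak=45/2 T=6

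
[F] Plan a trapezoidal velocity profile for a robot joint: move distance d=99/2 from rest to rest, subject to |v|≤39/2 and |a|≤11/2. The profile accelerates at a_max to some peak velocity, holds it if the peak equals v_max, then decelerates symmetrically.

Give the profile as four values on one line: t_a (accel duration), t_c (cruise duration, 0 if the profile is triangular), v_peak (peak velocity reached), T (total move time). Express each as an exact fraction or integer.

t_a=3 t_c=0 v_peak=33/2 T=6

vₘ²/aₘ = (39/2)²/(11/2) = 1521/22
99/2 < 1521/22 so t_c = 0
v_peak = √(99/2·11/2) = √(1089/4) = 33/2
t_a = (33/2)/(11/2) = 3; t_c = 0
T = 2·3 = 6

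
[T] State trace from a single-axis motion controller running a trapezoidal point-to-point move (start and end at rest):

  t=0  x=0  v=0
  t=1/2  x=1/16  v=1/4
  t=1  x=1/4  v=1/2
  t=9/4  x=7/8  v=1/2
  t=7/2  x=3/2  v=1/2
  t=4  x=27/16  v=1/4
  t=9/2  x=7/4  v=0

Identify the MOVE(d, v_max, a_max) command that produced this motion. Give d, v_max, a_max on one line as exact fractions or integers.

final state: t=9/2, x=7/4, v=0 → d = 7/4
a_max = (1/4−0)/(1/2−0) = 1/2
max v = 1/2 over t∈[1,7/2] → v_max = 1/2
check: 1/2·(1+5/2) = 7/4 ✓

d=7/4 v_max=1/2 a_max=1/2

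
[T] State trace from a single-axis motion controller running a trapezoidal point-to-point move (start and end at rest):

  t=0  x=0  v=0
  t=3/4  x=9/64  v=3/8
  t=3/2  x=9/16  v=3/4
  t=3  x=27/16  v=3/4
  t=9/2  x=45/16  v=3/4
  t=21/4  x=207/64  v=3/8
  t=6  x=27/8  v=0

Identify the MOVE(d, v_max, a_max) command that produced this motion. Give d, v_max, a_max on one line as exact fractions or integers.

d=27/8 v_max=3/4 a_max=1/2

final state: t=6, x=27/8, v=0 → d = 27/8
a_max = (3/8−0)/(3/4−0) = 1/2
max v = 3/4 over t∈[3/2,9/2] → v_max = 3/4
check: 3/4·(3/2+3) = 27/8 ✓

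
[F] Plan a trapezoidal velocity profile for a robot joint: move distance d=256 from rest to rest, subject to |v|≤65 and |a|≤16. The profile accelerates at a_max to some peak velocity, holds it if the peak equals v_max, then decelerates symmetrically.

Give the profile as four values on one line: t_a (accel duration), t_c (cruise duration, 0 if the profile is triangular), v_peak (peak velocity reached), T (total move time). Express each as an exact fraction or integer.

v_max²/a_max = 65²/16 = 4225/16
256 < 4225/16 ⇒ no cruise
v_peak = √(256·16) = √4096 = 64
t_a = 64/16 = 4; t_c = 0
T = 2·4 = 8

t_a=4 t_c=0 v_peak=64 T=8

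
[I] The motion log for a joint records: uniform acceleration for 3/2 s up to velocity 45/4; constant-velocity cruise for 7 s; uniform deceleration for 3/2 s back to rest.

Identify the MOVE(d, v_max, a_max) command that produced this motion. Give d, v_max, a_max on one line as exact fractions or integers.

d=765/8 v_max=45/4 a_max=15/2

a_max = (45/4)/(3/2) = 15/2
d_a = ½·45/4·3/2 = 135/16; d_c = 45/4·7 = 315/4
d = 2·135/16 + 315/4 = 765/8
t_c = 7 > 0 ⇒ limit active, v_max = 45/4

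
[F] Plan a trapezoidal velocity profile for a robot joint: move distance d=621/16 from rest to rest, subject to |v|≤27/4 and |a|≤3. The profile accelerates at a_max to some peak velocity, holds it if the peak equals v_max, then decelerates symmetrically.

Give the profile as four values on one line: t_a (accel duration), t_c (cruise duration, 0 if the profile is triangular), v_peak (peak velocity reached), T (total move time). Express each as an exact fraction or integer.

(v_max)²/a_max = (27/4)²/3 = 243/16
621/16 ≥ 243/16 → trapezoidal
t_a = (27/4)/3 = 9/4; v_peak = 27/4
d_cruise = 621/16 − 243/16 = 189/8; t_c = (189/8)/(27/4) = 7/2
T = 2·9/4 + 7/2 = 8

t_a=9/4 t_c=7/2 v_peak=27/4 T=8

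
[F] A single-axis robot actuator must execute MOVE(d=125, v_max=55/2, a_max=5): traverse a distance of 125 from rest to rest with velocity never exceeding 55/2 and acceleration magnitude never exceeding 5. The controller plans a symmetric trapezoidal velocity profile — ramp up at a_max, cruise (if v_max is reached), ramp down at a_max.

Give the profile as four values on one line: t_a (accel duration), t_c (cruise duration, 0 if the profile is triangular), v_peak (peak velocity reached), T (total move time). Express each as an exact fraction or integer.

vₘ²/aₘ = (55/2)²/5 = 605/4
125 < 605/4 so t_c = 0
v_peak = √(125·5) = √625 = 25
t_a = 25/5 = 5; t_c = 0
T = 2·5 = 10

t_a=5 t_c=0 v_peak=25 T=10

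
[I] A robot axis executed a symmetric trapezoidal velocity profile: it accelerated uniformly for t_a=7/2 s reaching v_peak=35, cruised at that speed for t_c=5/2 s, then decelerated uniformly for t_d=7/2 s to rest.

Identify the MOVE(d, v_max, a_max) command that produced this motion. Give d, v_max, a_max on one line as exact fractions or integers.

d=210 v_max=35 a_max=10

a_max = 35/(7/2) = 10
d_a = ½·35·7/2 = 245/4; d_c = 35·5/2 = 175/2
d = 2·245/4 + 175/2 = 210
t_c = 5/2 > 0 so v_max = 35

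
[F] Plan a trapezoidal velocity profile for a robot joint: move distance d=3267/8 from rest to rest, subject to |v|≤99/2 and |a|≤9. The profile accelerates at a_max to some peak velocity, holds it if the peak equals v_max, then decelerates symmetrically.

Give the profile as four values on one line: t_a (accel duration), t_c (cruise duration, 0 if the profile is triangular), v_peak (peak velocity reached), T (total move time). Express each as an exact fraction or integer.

(v_max)²/a_max = (99/2)²/9 = 1089/4
3267/8 ≥ 1089/4 → trapezoidal
t_a = (99/2)/9 = 11/2; v_peak = 99/2
d_cruise = 3267/8 − 1089/4 = 1089/8; t_c = (1089/8)/(99/2) = 11/4
T = 2·11/2 + 11/4 = 55/4

t_a=11/2 t_c=11/4 v_peak=99/2 T=55/4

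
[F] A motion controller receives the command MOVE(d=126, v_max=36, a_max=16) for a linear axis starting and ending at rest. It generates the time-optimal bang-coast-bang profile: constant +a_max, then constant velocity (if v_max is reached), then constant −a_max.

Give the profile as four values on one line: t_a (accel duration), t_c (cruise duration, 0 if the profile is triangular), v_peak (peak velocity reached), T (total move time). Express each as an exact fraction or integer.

t_a=9/4 t_c=5/4 v_peak=36 T=23/4

(v_max)²/a_max = 36²/16 = 81
126 ≥ 81 ⇒ cruise phase
t_a = 36/16 = 9/4; v_peak = 36
d_cruise = 126 − 81 = 45; t_c = 45/36 = 5/4
T = 2·9/4 + 5/4 = 23/4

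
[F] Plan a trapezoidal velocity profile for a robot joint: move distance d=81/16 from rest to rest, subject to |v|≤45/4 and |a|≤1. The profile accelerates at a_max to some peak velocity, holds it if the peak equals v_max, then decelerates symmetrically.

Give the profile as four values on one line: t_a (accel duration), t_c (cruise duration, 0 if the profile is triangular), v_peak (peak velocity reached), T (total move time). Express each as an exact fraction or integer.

vₘ²/aₘ = (45/4)²/1 = 2025/16
81/16 < 2025/16 ⇒ no cruise
v_peak = √(81/16·1) = √(81/16) = 9/4
t_a = (9/4)/1 = 9/4; t_c = 0
T = 2·9/4 = 9/2

t_a=9/4 t_c=0 v_peak=9/4 T=9/2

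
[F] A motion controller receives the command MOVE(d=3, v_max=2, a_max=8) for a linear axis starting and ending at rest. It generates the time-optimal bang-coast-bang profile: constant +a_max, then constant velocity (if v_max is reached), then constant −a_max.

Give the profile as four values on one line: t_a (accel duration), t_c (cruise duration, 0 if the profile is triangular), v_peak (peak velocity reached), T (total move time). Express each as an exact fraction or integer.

(v_max)²/a_max = 2²/8 = 1/2
3 ≥ 1/2 ⇒ cruise phase
t_a = 2/8 = 1/4; v_peak = 2
d_cruise = 3 − 1/2 = 5/2; t_c = (5/2)/2 = 5/4
T = 2·1/4 + 5/4 = 7/4

t_a=1/4 t_c=5/4 v_peak=2 T=7/4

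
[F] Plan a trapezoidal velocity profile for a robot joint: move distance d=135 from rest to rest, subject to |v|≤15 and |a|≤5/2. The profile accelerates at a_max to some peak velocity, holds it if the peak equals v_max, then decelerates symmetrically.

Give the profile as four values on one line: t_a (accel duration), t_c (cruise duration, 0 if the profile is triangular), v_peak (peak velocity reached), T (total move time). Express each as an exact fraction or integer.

vₘ²/aₘ = 15²/(5/2) = 90
135 ≥ 90 so v_max reached
t_a = 15/(5/2) = 6; v_peak = 15
d_cruise = 135 − 90 = 45; t_c = 45/15 = 3
T = 2·6 + 3 = 15

t_a=6 t_c=3 v_peak=15 T=15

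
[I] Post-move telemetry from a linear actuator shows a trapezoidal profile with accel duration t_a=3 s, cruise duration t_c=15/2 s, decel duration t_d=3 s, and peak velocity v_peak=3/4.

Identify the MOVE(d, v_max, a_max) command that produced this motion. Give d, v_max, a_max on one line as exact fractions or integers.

d=63/8 v_max=3/4 a_max=1/4

a_max = (3/4)/3 = 1/4
d_a = ½·3/4·3 = 9/8; d_c = 3/4·15/2 = 45/8
d = 2·9/8 + 45/8 = 63/8
t_c = 15/2 > 0 ⇒ limit active, v_max = 3/4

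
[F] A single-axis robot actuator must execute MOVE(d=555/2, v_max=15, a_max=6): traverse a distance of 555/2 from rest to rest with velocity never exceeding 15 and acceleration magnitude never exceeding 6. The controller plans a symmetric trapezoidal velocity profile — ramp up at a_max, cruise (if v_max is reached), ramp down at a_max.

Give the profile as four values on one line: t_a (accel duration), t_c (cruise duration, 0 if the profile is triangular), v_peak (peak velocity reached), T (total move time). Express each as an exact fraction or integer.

t_a=5/2 t_c=16 v_peak=15 T=21

v_max²/a_max = 15²/6 = 75/2
555/2 ≥ 75/2 → trapezoidal
t_a = 15/6 = 5/2; v_peak = 15
d_cruise = 555/2 − 75/2 = 240; t_c = 240/15 = 16
T = 2·5/2 + 16 = 21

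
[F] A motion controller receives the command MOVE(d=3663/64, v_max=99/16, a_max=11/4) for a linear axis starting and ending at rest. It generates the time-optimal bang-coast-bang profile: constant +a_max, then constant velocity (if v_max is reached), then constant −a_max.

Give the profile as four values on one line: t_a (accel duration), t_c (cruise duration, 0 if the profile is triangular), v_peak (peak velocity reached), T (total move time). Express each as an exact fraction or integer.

vₘ²/aₘ = (99/16)²/(11/4) = 891/64
3663/64 ≥ 891/64 → trapezoidal
t_a = (99/16)/(11/4) = 9/4; v_peak = 99/16
d_cruise = 3663/64 − 891/64 = 693/16; t_c = (693/16)/(99/16) = 7
T = 2·9/4 + 7 = 23/2

t_a=9/4 t_c=7 v_peak=99/16 T=23/2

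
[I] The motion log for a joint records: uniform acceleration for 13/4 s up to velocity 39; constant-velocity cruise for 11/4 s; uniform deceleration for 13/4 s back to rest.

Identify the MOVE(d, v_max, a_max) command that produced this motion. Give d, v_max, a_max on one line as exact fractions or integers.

d=234 v_max=39 a_max=12

a_max = 39/(13/4) = 12
d_a = ½·39·13/4 = 507/8; d_c = 39·11/4 = 429/4
d = 2·507/8 + 429/4 = 234
t_c = 11/4 > 0 → v_max = v_peak = 39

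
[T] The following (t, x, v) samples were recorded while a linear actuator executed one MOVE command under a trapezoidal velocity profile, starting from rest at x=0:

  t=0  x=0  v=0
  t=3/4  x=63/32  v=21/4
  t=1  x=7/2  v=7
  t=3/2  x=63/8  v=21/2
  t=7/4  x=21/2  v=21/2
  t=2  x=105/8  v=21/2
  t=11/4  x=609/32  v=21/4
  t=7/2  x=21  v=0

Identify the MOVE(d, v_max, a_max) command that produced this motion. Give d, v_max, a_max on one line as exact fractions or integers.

final state: t=7/2, x=21, v=0 → d = 21
a_max = (21/4−0)/(3/4−0) = 7
max v = 21/2 over t∈[3/2,2] → v_max = 21/2
check: 21/2·(3/2+1/2) = 21 ✓

d=21 v_max=21/2 a_max=7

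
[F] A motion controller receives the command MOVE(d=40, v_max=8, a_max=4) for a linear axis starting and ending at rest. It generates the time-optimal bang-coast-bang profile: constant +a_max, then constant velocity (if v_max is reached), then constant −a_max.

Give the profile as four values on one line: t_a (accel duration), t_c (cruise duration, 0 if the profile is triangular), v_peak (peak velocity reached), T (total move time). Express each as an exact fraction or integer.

t_a=2 t_c=3 v_peak=8 T=7

vₘ²/aₘ = 8²/4 = 16
40 ≥ 16 so v_max reached
t_a = 8/4 = 2; v_peak = 8
d_cruise = 40 − 16 = 24; t_c = 24/8 = 3
T = 2·2 + 3 = 7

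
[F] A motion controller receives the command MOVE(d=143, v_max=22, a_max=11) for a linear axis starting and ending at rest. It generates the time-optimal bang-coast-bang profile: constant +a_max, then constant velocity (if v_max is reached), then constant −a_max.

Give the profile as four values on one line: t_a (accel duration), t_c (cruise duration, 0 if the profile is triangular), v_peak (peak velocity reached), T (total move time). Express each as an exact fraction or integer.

vₘ²/aₘ = 22²/11 = 44
143 ≥ 44 so v_max reached
t_a = 22/11 = 2; v_peak = 22
d_cruise = 143 − 44 = 99; t_c = 99/22 = 9/2
T = 2·2 + 9/2 = 17/2

t_a=2 t_c=9/2 v_peak=22 T=17/2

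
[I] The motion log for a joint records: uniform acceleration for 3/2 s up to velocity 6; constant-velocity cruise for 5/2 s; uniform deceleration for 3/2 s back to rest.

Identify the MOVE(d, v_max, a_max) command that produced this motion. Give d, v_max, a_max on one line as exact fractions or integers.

a_max = 6/(3/2) = 4
d_a = ½·6·3/2 = 9/2; d_c = 6·5/2 = 15
d = 2·9/2 + 15 = 24
t_c = 5/2 > 0 → v_max = v_peak = 6

d=24 v_max=6 a_max=4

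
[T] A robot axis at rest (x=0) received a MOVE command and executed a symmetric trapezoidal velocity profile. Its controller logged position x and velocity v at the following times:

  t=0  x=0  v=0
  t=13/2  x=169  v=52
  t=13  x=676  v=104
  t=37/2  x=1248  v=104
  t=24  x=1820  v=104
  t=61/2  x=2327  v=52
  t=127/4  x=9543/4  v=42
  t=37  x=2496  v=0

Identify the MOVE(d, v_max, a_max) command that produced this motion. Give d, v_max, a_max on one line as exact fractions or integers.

final state: t=37, x=2496, v=0 → d = 2496
a_max = (52−0)/(13/2−0) = 8
max v = 104 over t∈[13,24] → v_max = 104
check: 104·(13+11) = 2496 ✓

d=2496 v_max=104 a_max=8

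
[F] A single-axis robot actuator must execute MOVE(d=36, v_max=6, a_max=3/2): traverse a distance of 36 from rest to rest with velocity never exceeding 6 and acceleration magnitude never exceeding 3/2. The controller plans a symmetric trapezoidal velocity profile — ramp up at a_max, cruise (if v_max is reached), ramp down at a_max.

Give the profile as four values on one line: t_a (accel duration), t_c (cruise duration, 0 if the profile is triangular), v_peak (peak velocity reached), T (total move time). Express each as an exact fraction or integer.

t_a=4 t_c=2 v_peak=6 T=10

v_max²/a_max = 6²/(3/2) = 24
36 ≥ 24 ⇒ cruise phase
t_a = 6/(3/2) = 4; v_peak = 6
d_cruise = 36 − 24 = 12; t_c = 12/6 = 2
T = 2·4 + 2 = 10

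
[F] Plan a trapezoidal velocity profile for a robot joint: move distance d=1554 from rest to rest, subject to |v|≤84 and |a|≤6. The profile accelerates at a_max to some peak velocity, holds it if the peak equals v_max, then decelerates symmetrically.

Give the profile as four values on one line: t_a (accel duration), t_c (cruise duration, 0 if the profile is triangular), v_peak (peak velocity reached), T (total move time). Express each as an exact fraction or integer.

t_a=14 t_c=9/2 v_peak=84 T=65/2

(v_max)²/a_max = 84²/6 = 1176
1554 ≥ 1176 → trapezoidal
t_a = 84/6 = 14; v_peak = 84
d_cruise = 1554 − 1176 = 378; t_c = 378/84 = 9/2
T = 2·14 + 9/2 = 65/2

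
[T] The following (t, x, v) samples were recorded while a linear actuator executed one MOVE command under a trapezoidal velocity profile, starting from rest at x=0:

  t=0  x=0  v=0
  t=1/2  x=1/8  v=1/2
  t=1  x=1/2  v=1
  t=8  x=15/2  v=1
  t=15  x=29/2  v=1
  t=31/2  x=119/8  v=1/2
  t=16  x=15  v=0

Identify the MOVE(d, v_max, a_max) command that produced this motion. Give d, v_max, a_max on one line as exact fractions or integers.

final state: t=16, x=15, v=0 → d = 15
a_max = (1/2−0)/(1/2−0) = 1
max v = 1 over t∈[1,15] → v_max = 1
check: 1·(1+14) = 15 ✓

d=15 v_max=1 a_max=1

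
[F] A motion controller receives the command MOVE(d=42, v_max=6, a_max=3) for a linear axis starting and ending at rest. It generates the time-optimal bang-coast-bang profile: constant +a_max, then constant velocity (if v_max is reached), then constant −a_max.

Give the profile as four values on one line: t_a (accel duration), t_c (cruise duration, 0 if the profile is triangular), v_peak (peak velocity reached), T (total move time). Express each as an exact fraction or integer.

t_a=2 t_c=5 v_peak=6 T=9

vₘ²/aₘ = 6²/3 = 12
42 ≥ 12 → trapezoidal
t_a = 6/3 = 2; v_peak = 6
d_cruise = 42 − 12 = 30; t_c = 30/6 = 5
T = 2·2 + 5 = 9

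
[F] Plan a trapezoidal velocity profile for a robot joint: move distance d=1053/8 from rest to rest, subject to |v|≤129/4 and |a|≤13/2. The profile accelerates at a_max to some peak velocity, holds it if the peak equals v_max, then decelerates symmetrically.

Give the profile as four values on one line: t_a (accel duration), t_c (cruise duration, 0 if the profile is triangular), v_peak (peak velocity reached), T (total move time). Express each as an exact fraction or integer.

t_a=9/2 t_c=0 v_peak=117/4 T=9

vₘ²/aₘ = (129/4)²/(13/2) = 16641/104
1053/8 < 16641/104 ⇒ no cruise
v_peak = √(1053/8·13/2) = √(13689/16) = 117/4
t_a = (117/4)/(13/2) = 9/2; t_c = 0
T = 2·9/2 = 9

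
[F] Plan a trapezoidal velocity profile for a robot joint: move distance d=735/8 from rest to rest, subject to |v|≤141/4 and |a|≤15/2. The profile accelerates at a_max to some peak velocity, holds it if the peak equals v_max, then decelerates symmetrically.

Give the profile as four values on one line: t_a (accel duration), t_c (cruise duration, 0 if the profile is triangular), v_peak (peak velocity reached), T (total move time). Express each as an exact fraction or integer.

t_a=7/2 t_c=0 v_peak=105/4 T=7

vₘ²/aₘ = (141/4)²/(15/2) = 6627/40
735/8 < 6627/40 → triangular
v_peak = √(735/8·15/2) = √(11025/16) = 105/4
t_a = (105/4)/(15/2) = 7/2; t_c = 0
T = 2·7/2 = 7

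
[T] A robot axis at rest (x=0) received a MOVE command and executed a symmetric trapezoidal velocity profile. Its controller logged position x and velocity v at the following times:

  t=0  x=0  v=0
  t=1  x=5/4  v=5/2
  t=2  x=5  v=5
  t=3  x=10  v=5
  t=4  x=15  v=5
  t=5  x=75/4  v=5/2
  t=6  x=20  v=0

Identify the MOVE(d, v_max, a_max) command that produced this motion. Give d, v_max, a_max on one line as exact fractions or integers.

d=20 v_max=5 a_max=5/2

final state: t=6, x=20, v=0 → d = 20
a_max = (5/2−0)/(1−0) = 5/2
max v = 5 over t∈[2,4] → v_max = 5
check: 5·(2+2) = 20 ✓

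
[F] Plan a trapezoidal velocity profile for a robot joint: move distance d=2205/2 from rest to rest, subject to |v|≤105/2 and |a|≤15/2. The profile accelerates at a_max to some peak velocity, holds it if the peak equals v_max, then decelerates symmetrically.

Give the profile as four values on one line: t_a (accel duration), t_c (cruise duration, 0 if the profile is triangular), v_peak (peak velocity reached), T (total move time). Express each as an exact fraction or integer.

vₘ²/aₘ = (105/2)²/(15/2) = 735/2
2205/2 ≥ 735/2 → trapezoidal
t_a = (105/2)/(15/2) = 7; v_peak = 105/2
d_cruise = 2205/2 − 735/2 = 735; t_c = 735/(105/2) = 14
T = 2·7 + 14 = 28

t_a=7 t_c=14 v_peak=105/2 T=28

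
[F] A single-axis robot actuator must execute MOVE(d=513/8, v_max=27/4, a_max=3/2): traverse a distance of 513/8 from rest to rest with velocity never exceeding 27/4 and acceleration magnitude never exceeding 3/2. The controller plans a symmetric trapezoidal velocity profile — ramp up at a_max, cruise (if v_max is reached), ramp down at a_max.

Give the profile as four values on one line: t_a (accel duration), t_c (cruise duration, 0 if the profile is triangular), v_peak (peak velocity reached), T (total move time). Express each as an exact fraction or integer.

v_max²/a_max = (27/4)²/(3/2) = 243/8
513/8 ≥ 243/8 ⇒ cruise phase
t_a = (27/4)/(3/2) = 9/2; v_peak = 27/4
d_cruise = 513/8 − 243/8 = 135/4; t_c = (135/4)/(27/4) = 5
T = 2·9/2 + 5 = 14

t_a=9/2 t_c=5 v_peak=27/4 T=14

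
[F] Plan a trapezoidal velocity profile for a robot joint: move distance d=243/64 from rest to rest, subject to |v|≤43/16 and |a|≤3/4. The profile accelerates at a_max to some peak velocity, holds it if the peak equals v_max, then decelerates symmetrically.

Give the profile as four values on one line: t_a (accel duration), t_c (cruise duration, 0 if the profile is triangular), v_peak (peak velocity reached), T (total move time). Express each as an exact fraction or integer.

vₘ²/aₘ = (43/16)²/(3/4) = 1849/192
243/64 < 1849/192 so t_c = 0
v_peak = √(243/64·3/4) = √(729/256) = 27/16
t_a = (27/16)/(3/4) = 9/4; t_c = 0
T = 2·9/4 = 9/2

t_a=9/4 t_c=0 v_peak=27/16 T=9/2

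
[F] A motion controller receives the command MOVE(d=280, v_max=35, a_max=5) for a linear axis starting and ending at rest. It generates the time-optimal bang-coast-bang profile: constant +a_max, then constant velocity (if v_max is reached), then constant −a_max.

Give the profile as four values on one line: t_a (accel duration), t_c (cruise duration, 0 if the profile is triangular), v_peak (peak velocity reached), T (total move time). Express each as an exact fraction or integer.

t_a=7 t_c=1 v_peak=35 T=15

vₘ²/aₘ = 35²/5 = 245
280 ≥ 245 → trapezoidal
t_a = 35/5 = 7; v_peak = 35
d_cruise = 280 − 245 = 35; t_c = 35/35 = 1
T = 2·7 + 1 = 15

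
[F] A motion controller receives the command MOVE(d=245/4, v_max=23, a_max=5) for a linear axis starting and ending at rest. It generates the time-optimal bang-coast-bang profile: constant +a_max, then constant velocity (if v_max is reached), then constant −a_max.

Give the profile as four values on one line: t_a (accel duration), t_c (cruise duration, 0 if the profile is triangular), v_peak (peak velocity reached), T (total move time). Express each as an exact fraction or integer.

t_a=7/2 t_c=0 v_peak=35/2 T=7

vₘ²/aₘ = 23²/5 = 529/5
245/4 < 529/5 ⇒ no cruise
v_peak = √(245/4·5) = √(1225/4) = 35/2
t_a = (35/2)/5 = 7/2; t_c = 0
T = 2·7/2 = 7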